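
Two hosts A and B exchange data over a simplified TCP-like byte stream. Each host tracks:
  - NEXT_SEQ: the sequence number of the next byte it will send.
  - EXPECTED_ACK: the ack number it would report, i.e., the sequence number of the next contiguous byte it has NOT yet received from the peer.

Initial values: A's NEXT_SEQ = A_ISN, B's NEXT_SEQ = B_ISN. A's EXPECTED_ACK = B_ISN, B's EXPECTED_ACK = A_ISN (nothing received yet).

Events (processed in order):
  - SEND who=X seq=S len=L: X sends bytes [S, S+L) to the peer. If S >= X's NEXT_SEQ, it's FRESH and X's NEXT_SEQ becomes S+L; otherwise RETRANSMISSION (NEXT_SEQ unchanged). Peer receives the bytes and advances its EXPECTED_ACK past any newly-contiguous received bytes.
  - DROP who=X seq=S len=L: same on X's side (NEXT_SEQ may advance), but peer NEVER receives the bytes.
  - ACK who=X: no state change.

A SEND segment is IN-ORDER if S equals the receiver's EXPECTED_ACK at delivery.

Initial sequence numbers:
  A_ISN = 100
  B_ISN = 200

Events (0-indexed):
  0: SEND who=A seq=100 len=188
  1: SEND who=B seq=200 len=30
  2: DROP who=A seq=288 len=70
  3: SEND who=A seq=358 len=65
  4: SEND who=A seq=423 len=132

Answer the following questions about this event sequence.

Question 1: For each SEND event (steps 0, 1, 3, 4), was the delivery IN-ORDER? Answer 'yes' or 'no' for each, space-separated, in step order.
Answer: yes yes no no

Derivation:
Step 0: SEND seq=100 -> in-order
Step 1: SEND seq=200 -> in-order
Step 3: SEND seq=358 -> out-of-order
Step 4: SEND seq=423 -> out-of-order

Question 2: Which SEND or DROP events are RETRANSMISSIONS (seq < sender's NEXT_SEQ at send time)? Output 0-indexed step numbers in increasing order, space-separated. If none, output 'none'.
Step 0: SEND seq=100 -> fresh
Step 1: SEND seq=200 -> fresh
Step 2: DROP seq=288 -> fresh
Step 3: SEND seq=358 -> fresh
Step 4: SEND seq=423 -> fresh

Answer: none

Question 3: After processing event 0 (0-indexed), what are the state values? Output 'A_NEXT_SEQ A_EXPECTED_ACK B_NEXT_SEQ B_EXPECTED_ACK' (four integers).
After event 0: A_seq=288 A_ack=200 B_seq=200 B_ack=288

288 200 200 288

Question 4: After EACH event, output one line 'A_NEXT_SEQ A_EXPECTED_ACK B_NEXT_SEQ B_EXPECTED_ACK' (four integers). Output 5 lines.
288 200 200 288
288 230 230 288
358 230 230 288
423 230 230 288
555 230 230 288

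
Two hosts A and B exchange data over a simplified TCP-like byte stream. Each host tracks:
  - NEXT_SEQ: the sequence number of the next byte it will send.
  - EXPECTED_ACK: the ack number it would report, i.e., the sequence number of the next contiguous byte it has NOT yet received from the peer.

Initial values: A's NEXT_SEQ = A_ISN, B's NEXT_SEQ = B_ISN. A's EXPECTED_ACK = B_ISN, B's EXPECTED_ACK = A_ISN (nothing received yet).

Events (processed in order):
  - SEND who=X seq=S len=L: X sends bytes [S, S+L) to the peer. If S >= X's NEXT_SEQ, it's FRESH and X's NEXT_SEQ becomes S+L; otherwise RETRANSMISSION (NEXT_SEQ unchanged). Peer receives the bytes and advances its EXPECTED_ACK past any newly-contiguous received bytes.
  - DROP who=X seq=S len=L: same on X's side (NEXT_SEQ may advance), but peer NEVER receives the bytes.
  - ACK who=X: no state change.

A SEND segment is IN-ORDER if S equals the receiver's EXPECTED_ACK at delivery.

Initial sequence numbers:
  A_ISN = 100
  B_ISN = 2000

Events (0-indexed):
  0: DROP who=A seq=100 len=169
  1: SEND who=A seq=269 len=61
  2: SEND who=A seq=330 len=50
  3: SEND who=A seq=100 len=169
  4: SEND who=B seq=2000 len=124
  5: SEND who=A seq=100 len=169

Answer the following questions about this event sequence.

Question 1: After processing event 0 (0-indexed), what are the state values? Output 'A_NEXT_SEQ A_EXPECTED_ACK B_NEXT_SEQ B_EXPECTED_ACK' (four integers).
After event 0: A_seq=269 A_ack=2000 B_seq=2000 B_ack=100

269 2000 2000 100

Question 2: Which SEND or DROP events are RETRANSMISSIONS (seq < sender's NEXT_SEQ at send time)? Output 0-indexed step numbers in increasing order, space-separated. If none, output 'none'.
Step 0: DROP seq=100 -> fresh
Step 1: SEND seq=269 -> fresh
Step 2: SEND seq=330 -> fresh
Step 3: SEND seq=100 -> retransmit
Step 4: SEND seq=2000 -> fresh
Step 5: SEND seq=100 -> retransmit

Answer: 3 5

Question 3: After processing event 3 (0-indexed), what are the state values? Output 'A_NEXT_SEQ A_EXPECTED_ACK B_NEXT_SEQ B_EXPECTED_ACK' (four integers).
After event 0: A_seq=269 A_ack=2000 B_seq=2000 B_ack=100
After event 1: A_seq=330 A_ack=2000 B_seq=2000 B_ack=100
After event 2: A_seq=380 A_ack=2000 B_seq=2000 B_ack=100
After event 3: A_seq=380 A_ack=2000 B_seq=2000 B_ack=380

380 2000 2000 380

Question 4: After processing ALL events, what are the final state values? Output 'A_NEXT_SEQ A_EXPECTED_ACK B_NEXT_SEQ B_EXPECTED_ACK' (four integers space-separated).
After event 0: A_seq=269 A_ack=2000 B_seq=2000 B_ack=100
After event 1: A_seq=330 A_ack=2000 B_seq=2000 B_ack=100
After event 2: A_seq=380 A_ack=2000 B_seq=2000 B_ack=100
After event 3: A_seq=380 A_ack=2000 B_seq=2000 B_ack=380
After event 4: A_seq=380 A_ack=2124 B_seq=2124 B_ack=380
After event 5: A_seq=380 A_ack=2124 B_seq=2124 B_ack=380

Answer: 380 2124 2124 380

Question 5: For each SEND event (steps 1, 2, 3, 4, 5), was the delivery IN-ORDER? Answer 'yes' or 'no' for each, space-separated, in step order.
Answer: no no yes yes no

Derivation:
Step 1: SEND seq=269 -> out-of-order
Step 2: SEND seq=330 -> out-of-order
Step 3: SEND seq=100 -> in-order
Step 4: SEND seq=2000 -> in-order
Step 5: SEND seq=100 -> out-of-order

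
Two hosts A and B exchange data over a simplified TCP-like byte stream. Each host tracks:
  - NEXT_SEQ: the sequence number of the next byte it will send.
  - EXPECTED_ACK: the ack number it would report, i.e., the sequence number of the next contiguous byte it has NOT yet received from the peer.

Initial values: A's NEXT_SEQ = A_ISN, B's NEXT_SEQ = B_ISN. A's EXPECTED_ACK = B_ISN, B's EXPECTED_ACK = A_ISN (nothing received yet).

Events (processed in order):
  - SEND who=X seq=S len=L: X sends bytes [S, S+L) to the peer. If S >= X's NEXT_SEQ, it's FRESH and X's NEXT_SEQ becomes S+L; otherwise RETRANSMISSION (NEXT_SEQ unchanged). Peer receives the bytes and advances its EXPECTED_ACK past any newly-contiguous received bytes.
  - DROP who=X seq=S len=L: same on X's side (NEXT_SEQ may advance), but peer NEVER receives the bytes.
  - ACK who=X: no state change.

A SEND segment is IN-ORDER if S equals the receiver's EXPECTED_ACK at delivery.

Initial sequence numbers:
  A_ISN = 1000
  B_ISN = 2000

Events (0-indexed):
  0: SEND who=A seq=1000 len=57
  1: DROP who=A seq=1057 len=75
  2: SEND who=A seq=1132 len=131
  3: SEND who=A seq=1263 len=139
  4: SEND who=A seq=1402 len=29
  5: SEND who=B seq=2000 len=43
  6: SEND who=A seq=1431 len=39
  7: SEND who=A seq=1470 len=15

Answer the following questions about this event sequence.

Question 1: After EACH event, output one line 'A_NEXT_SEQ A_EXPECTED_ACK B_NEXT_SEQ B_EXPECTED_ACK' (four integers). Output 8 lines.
1057 2000 2000 1057
1132 2000 2000 1057
1263 2000 2000 1057
1402 2000 2000 1057
1431 2000 2000 1057
1431 2043 2043 1057
1470 2043 2043 1057
1485 2043 2043 1057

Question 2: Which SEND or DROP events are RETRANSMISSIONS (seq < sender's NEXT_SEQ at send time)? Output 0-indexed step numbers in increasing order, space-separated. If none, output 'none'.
Step 0: SEND seq=1000 -> fresh
Step 1: DROP seq=1057 -> fresh
Step 2: SEND seq=1132 -> fresh
Step 3: SEND seq=1263 -> fresh
Step 4: SEND seq=1402 -> fresh
Step 5: SEND seq=2000 -> fresh
Step 6: SEND seq=1431 -> fresh
Step 7: SEND seq=1470 -> fresh

Answer: none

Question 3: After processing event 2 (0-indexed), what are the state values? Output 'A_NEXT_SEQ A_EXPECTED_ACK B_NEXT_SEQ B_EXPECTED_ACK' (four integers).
After event 0: A_seq=1057 A_ack=2000 B_seq=2000 B_ack=1057
After event 1: A_seq=1132 A_ack=2000 B_seq=2000 B_ack=1057
After event 2: A_seq=1263 A_ack=2000 B_seq=2000 B_ack=1057

1263 2000 2000 1057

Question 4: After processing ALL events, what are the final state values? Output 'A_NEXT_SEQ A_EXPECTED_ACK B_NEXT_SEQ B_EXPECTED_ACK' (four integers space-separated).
After event 0: A_seq=1057 A_ack=2000 B_seq=2000 B_ack=1057
After event 1: A_seq=1132 A_ack=2000 B_seq=2000 B_ack=1057
After event 2: A_seq=1263 A_ack=2000 B_seq=2000 B_ack=1057
After event 3: A_seq=1402 A_ack=2000 B_seq=2000 B_ack=1057
After event 4: A_seq=1431 A_ack=2000 B_seq=2000 B_ack=1057
After event 5: A_seq=1431 A_ack=2043 B_seq=2043 B_ack=1057
After event 6: A_seq=1470 A_ack=2043 B_seq=2043 B_ack=1057
After event 7: A_seq=1485 A_ack=2043 B_seq=2043 B_ack=1057

Answer: 1485 2043 2043 1057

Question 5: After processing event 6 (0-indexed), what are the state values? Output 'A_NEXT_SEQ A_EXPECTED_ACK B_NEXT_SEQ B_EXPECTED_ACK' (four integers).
After event 0: A_seq=1057 A_ack=2000 B_seq=2000 B_ack=1057
After event 1: A_seq=1132 A_ack=2000 B_seq=2000 B_ack=1057
After event 2: A_seq=1263 A_ack=2000 B_seq=2000 B_ack=1057
After event 3: A_seq=1402 A_ack=2000 B_seq=2000 B_ack=1057
After event 4: A_seq=1431 A_ack=2000 B_seq=2000 B_ack=1057
After event 5: A_seq=1431 A_ack=2043 B_seq=2043 B_ack=1057
After event 6: A_seq=1470 A_ack=2043 B_seq=2043 B_ack=1057

1470 2043 2043 1057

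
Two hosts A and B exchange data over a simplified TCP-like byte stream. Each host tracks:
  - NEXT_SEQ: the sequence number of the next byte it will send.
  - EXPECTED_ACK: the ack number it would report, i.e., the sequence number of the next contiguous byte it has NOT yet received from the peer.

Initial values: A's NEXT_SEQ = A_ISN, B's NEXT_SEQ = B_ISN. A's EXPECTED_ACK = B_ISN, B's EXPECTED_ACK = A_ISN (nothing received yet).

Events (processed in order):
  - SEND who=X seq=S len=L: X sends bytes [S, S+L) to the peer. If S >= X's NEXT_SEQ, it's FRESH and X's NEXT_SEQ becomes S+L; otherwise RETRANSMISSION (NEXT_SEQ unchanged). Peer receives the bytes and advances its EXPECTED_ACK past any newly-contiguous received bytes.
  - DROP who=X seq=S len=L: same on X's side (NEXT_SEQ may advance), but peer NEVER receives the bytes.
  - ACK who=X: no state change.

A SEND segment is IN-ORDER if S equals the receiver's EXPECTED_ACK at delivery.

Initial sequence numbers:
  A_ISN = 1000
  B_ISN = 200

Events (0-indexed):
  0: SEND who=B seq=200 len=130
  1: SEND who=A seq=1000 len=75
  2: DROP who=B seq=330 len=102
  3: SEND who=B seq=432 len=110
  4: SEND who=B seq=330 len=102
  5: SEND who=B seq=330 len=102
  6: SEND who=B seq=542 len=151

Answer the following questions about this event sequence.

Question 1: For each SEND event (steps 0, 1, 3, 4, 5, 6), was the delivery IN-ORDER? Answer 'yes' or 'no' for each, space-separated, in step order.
Step 0: SEND seq=200 -> in-order
Step 1: SEND seq=1000 -> in-order
Step 3: SEND seq=432 -> out-of-order
Step 4: SEND seq=330 -> in-order
Step 5: SEND seq=330 -> out-of-order
Step 6: SEND seq=542 -> in-order

Answer: yes yes no yes no yes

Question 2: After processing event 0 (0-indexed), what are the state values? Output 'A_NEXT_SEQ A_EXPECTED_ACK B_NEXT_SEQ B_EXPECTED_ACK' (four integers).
After event 0: A_seq=1000 A_ack=330 B_seq=330 B_ack=1000

1000 330 330 1000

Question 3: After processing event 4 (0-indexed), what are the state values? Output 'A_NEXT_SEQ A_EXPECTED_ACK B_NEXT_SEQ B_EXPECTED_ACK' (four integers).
After event 0: A_seq=1000 A_ack=330 B_seq=330 B_ack=1000
After event 1: A_seq=1075 A_ack=330 B_seq=330 B_ack=1075
After event 2: A_seq=1075 A_ack=330 B_seq=432 B_ack=1075
After event 3: A_seq=1075 A_ack=330 B_seq=542 B_ack=1075
After event 4: A_seq=1075 A_ack=542 B_seq=542 B_ack=1075

1075 542 542 1075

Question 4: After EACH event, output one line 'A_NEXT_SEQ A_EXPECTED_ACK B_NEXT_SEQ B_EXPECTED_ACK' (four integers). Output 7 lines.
1000 330 330 1000
1075 330 330 1075
1075 330 432 1075
1075 330 542 1075
1075 542 542 1075
1075 542 542 1075
1075 693 693 1075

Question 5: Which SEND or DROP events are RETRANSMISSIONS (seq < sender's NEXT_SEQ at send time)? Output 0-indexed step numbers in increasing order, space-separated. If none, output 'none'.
Answer: 4 5

Derivation:
Step 0: SEND seq=200 -> fresh
Step 1: SEND seq=1000 -> fresh
Step 2: DROP seq=330 -> fresh
Step 3: SEND seq=432 -> fresh
Step 4: SEND seq=330 -> retransmit
Step 5: SEND seq=330 -> retransmit
Step 6: SEND seq=542 -> fresh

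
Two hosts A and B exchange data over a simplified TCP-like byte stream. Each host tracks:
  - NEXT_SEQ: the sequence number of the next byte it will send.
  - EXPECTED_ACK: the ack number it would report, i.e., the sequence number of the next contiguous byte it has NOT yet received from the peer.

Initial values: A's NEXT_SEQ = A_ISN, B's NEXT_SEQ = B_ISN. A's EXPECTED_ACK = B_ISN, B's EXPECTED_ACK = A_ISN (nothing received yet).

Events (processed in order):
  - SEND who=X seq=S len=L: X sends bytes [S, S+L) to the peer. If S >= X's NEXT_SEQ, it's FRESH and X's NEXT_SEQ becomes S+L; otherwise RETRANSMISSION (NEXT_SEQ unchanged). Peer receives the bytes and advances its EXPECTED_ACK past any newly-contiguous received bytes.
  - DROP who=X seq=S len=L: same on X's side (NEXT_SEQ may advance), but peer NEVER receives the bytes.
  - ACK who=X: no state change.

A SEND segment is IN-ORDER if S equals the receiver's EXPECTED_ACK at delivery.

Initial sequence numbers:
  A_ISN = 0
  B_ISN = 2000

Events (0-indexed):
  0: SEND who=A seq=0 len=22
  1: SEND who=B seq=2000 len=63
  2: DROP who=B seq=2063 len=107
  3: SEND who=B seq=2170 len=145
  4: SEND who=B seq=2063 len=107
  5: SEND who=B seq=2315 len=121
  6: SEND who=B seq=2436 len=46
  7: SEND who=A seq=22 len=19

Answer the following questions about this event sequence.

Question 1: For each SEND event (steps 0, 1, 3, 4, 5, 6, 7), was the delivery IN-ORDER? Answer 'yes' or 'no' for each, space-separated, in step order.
Step 0: SEND seq=0 -> in-order
Step 1: SEND seq=2000 -> in-order
Step 3: SEND seq=2170 -> out-of-order
Step 4: SEND seq=2063 -> in-order
Step 5: SEND seq=2315 -> in-order
Step 6: SEND seq=2436 -> in-order
Step 7: SEND seq=22 -> in-order

Answer: yes yes no yes yes yes yes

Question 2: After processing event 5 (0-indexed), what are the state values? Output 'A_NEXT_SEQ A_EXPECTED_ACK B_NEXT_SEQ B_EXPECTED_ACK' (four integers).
After event 0: A_seq=22 A_ack=2000 B_seq=2000 B_ack=22
After event 1: A_seq=22 A_ack=2063 B_seq=2063 B_ack=22
After event 2: A_seq=22 A_ack=2063 B_seq=2170 B_ack=22
After event 3: A_seq=22 A_ack=2063 B_seq=2315 B_ack=22
After event 4: A_seq=22 A_ack=2315 B_seq=2315 B_ack=22
After event 5: A_seq=22 A_ack=2436 B_seq=2436 B_ack=22

22 2436 2436 22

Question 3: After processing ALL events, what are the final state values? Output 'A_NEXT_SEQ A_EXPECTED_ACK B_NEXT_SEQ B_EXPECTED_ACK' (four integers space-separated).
After event 0: A_seq=22 A_ack=2000 B_seq=2000 B_ack=22
After event 1: A_seq=22 A_ack=2063 B_seq=2063 B_ack=22
After event 2: A_seq=22 A_ack=2063 B_seq=2170 B_ack=22
After event 3: A_seq=22 A_ack=2063 B_seq=2315 B_ack=22
After event 4: A_seq=22 A_ack=2315 B_seq=2315 B_ack=22
After event 5: A_seq=22 A_ack=2436 B_seq=2436 B_ack=22
After event 6: A_seq=22 A_ack=2482 B_seq=2482 B_ack=22
After event 7: A_seq=41 A_ack=2482 B_seq=2482 B_ack=41

Answer: 41 2482 2482 41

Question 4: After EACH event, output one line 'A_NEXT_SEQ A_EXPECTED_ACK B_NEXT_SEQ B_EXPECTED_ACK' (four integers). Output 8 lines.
22 2000 2000 22
22 2063 2063 22
22 2063 2170 22
22 2063 2315 22
22 2315 2315 22
22 2436 2436 22
22 2482 2482 22
41 2482 2482 41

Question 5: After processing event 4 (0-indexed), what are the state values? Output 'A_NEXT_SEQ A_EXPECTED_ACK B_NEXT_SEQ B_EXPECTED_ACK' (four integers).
After event 0: A_seq=22 A_ack=2000 B_seq=2000 B_ack=22
After event 1: A_seq=22 A_ack=2063 B_seq=2063 B_ack=22
After event 2: A_seq=22 A_ack=2063 B_seq=2170 B_ack=22
After event 3: A_seq=22 A_ack=2063 B_seq=2315 B_ack=22
After event 4: A_seq=22 A_ack=2315 B_seq=2315 B_ack=22

22 2315 2315 22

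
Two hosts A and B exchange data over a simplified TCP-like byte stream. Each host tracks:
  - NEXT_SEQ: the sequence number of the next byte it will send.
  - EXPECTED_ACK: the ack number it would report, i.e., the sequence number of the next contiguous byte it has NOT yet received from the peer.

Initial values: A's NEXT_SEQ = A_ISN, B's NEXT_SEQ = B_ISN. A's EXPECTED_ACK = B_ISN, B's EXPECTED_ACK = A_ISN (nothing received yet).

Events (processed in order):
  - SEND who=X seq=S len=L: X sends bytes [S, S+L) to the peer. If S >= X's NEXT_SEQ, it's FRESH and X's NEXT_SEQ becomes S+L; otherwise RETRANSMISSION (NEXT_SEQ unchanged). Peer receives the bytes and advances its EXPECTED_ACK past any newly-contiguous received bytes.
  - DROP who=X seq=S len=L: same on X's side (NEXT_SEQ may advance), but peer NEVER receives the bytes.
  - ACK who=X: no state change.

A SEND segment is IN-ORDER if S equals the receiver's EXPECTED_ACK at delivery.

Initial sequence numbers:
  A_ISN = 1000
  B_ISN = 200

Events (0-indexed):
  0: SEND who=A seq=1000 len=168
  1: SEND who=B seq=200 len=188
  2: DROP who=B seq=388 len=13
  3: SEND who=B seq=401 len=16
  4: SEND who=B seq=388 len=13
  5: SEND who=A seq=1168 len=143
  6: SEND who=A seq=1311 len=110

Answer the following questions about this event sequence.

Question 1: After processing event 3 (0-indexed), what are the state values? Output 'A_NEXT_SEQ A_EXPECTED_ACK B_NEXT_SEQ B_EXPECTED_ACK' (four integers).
After event 0: A_seq=1168 A_ack=200 B_seq=200 B_ack=1168
After event 1: A_seq=1168 A_ack=388 B_seq=388 B_ack=1168
After event 2: A_seq=1168 A_ack=388 B_seq=401 B_ack=1168
After event 3: A_seq=1168 A_ack=388 B_seq=417 B_ack=1168

1168 388 417 1168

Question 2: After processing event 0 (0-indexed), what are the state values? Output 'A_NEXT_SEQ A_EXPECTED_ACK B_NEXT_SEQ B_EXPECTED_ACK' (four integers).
After event 0: A_seq=1168 A_ack=200 B_seq=200 B_ack=1168

1168 200 200 1168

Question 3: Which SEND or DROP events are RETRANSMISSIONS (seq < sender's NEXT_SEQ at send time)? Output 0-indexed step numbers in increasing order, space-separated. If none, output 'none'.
Answer: 4

Derivation:
Step 0: SEND seq=1000 -> fresh
Step 1: SEND seq=200 -> fresh
Step 2: DROP seq=388 -> fresh
Step 3: SEND seq=401 -> fresh
Step 4: SEND seq=388 -> retransmit
Step 5: SEND seq=1168 -> fresh
Step 6: SEND seq=1311 -> fresh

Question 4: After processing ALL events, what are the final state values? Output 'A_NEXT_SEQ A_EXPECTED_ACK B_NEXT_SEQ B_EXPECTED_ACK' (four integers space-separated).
Answer: 1421 417 417 1421

Derivation:
After event 0: A_seq=1168 A_ack=200 B_seq=200 B_ack=1168
After event 1: A_seq=1168 A_ack=388 B_seq=388 B_ack=1168
After event 2: A_seq=1168 A_ack=388 B_seq=401 B_ack=1168
After event 3: A_seq=1168 A_ack=388 B_seq=417 B_ack=1168
After event 4: A_seq=1168 A_ack=417 B_seq=417 B_ack=1168
After event 5: A_seq=1311 A_ack=417 B_seq=417 B_ack=1311
After event 6: A_seq=1421 A_ack=417 B_seq=417 B_ack=1421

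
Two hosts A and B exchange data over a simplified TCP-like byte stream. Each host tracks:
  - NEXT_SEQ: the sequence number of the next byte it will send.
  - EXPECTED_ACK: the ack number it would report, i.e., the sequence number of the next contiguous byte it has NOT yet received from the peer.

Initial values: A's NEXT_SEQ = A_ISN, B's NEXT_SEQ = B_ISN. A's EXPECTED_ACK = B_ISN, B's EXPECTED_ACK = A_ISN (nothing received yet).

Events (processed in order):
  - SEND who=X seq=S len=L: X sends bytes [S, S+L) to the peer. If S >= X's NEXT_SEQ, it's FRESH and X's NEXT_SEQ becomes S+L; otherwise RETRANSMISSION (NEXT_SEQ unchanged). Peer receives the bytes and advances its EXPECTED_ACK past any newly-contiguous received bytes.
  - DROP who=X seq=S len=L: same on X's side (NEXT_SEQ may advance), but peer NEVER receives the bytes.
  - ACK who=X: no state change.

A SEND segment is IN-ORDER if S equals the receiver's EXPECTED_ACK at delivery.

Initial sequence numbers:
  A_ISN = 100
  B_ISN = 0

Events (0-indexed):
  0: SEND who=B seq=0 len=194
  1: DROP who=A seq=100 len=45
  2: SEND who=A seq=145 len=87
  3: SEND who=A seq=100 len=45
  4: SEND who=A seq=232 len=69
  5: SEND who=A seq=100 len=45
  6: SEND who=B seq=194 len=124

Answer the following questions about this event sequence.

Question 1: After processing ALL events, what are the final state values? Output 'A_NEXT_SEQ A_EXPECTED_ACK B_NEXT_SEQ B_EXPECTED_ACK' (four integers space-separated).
Answer: 301 318 318 301

Derivation:
After event 0: A_seq=100 A_ack=194 B_seq=194 B_ack=100
After event 1: A_seq=145 A_ack=194 B_seq=194 B_ack=100
After event 2: A_seq=232 A_ack=194 B_seq=194 B_ack=100
After event 3: A_seq=232 A_ack=194 B_seq=194 B_ack=232
After event 4: A_seq=301 A_ack=194 B_seq=194 B_ack=301
After event 5: A_seq=301 A_ack=194 B_seq=194 B_ack=301
After event 6: A_seq=301 A_ack=318 B_seq=318 B_ack=301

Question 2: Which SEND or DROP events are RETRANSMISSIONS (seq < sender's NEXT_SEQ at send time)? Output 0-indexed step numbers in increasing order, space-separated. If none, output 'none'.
Step 0: SEND seq=0 -> fresh
Step 1: DROP seq=100 -> fresh
Step 2: SEND seq=145 -> fresh
Step 3: SEND seq=100 -> retransmit
Step 4: SEND seq=232 -> fresh
Step 5: SEND seq=100 -> retransmit
Step 6: SEND seq=194 -> fresh

Answer: 3 5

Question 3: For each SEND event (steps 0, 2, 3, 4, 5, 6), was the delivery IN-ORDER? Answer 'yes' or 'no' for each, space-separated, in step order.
Answer: yes no yes yes no yes

Derivation:
Step 0: SEND seq=0 -> in-order
Step 2: SEND seq=145 -> out-of-order
Step 3: SEND seq=100 -> in-order
Step 4: SEND seq=232 -> in-order
Step 5: SEND seq=100 -> out-of-order
Step 6: SEND seq=194 -> in-order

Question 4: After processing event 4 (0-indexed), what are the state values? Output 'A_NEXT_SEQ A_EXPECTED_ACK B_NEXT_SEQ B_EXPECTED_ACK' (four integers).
After event 0: A_seq=100 A_ack=194 B_seq=194 B_ack=100
After event 1: A_seq=145 A_ack=194 B_seq=194 B_ack=100
After event 2: A_seq=232 A_ack=194 B_seq=194 B_ack=100
After event 3: A_seq=232 A_ack=194 B_seq=194 B_ack=232
After event 4: A_seq=301 A_ack=194 B_seq=194 B_ack=301

301 194 194 301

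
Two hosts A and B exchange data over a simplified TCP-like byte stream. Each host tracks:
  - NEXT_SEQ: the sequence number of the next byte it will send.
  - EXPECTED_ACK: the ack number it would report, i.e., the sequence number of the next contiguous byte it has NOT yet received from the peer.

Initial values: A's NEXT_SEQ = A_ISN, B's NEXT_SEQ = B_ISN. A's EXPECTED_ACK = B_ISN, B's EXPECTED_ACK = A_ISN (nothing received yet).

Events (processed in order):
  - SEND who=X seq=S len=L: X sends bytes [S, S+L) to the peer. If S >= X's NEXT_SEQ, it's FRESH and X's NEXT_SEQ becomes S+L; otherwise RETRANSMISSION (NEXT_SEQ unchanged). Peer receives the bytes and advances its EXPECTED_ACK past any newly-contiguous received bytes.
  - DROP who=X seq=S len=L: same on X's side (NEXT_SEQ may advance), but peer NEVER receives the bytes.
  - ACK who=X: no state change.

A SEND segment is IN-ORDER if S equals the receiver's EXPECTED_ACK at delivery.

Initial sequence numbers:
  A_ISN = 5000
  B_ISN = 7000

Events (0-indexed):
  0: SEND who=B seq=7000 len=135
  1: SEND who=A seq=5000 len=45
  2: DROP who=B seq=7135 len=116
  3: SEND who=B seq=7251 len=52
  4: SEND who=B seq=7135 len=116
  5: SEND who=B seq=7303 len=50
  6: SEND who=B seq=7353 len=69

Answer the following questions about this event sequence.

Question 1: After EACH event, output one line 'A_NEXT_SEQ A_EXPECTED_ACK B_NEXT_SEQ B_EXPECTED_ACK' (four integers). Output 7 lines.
5000 7135 7135 5000
5045 7135 7135 5045
5045 7135 7251 5045
5045 7135 7303 5045
5045 7303 7303 5045
5045 7353 7353 5045
5045 7422 7422 5045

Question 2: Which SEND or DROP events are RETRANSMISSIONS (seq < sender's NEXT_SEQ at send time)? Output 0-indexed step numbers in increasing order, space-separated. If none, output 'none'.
Step 0: SEND seq=7000 -> fresh
Step 1: SEND seq=5000 -> fresh
Step 2: DROP seq=7135 -> fresh
Step 3: SEND seq=7251 -> fresh
Step 4: SEND seq=7135 -> retransmit
Step 5: SEND seq=7303 -> fresh
Step 6: SEND seq=7353 -> fresh

Answer: 4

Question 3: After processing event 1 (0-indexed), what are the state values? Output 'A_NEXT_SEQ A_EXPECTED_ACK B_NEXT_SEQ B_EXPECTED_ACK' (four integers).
After event 0: A_seq=5000 A_ack=7135 B_seq=7135 B_ack=5000
After event 1: A_seq=5045 A_ack=7135 B_seq=7135 B_ack=5045

5045 7135 7135 5045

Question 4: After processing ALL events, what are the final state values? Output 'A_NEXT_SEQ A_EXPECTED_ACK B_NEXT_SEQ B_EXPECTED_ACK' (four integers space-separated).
After event 0: A_seq=5000 A_ack=7135 B_seq=7135 B_ack=5000
After event 1: A_seq=5045 A_ack=7135 B_seq=7135 B_ack=5045
After event 2: A_seq=5045 A_ack=7135 B_seq=7251 B_ack=5045
After event 3: A_seq=5045 A_ack=7135 B_seq=7303 B_ack=5045
After event 4: A_seq=5045 A_ack=7303 B_seq=7303 B_ack=5045
After event 5: A_seq=5045 A_ack=7353 B_seq=7353 B_ack=5045
After event 6: A_seq=5045 A_ack=7422 B_seq=7422 B_ack=5045

Answer: 5045 7422 7422 5045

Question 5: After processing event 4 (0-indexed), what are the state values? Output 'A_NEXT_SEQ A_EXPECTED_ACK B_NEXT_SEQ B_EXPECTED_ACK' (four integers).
After event 0: A_seq=5000 A_ack=7135 B_seq=7135 B_ack=5000
After event 1: A_seq=5045 A_ack=7135 B_seq=7135 B_ack=5045
After event 2: A_seq=5045 A_ack=7135 B_seq=7251 B_ack=5045
After event 3: A_seq=5045 A_ack=7135 B_seq=7303 B_ack=5045
After event 4: A_seq=5045 A_ack=7303 B_seq=7303 B_ack=5045

5045 7303 7303 5045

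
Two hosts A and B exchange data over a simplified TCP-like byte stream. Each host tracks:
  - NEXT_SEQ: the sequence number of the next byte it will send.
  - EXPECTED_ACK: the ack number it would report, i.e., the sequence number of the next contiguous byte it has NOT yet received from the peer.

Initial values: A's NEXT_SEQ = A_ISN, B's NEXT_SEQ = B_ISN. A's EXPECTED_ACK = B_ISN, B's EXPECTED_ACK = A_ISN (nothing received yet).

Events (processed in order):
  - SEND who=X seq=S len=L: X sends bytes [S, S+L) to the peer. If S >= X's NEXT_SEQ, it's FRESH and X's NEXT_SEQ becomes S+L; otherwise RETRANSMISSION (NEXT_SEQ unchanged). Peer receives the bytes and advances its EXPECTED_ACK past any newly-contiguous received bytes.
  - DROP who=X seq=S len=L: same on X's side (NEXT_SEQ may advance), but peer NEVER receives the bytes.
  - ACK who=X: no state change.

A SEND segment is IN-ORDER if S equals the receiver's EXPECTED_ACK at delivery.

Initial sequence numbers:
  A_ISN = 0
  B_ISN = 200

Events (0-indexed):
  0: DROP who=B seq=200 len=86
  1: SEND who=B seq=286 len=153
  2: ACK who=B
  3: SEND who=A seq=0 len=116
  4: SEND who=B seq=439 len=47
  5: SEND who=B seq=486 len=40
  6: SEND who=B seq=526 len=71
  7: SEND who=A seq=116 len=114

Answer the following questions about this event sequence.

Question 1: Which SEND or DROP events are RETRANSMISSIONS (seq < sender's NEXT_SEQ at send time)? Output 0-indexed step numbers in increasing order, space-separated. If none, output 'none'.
Answer: none

Derivation:
Step 0: DROP seq=200 -> fresh
Step 1: SEND seq=286 -> fresh
Step 3: SEND seq=0 -> fresh
Step 4: SEND seq=439 -> fresh
Step 5: SEND seq=486 -> fresh
Step 6: SEND seq=526 -> fresh
Step 7: SEND seq=116 -> fresh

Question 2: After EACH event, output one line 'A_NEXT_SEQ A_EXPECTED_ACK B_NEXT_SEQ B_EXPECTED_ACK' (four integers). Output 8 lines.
0 200 286 0
0 200 439 0
0 200 439 0
116 200 439 116
116 200 486 116
116 200 526 116
116 200 597 116
230 200 597 230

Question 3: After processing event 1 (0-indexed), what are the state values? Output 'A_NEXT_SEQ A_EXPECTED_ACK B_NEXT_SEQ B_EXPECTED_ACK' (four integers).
After event 0: A_seq=0 A_ack=200 B_seq=286 B_ack=0
After event 1: A_seq=0 A_ack=200 B_seq=439 B_ack=0

0 200 439 0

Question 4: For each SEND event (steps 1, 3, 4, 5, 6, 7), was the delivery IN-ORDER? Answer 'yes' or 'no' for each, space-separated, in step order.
Answer: no yes no no no yes

Derivation:
Step 1: SEND seq=286 -> out-of-order
Step 3: SEND seq=0 -> in-order
Step 4: SEND seq=439 -> out-of-order
Step 5: SEND seq=486 -> out-of-order
Step 6: SEND seq=526 -> out-of-order
Step 7: SEND seq=116 -> in-order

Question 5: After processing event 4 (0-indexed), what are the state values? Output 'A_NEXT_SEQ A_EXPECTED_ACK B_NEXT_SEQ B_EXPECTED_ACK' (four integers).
After event 0: A_seq=0 A_ack=200 B_seq=286 B_ack=0
After event 1: A_seq=0 A_ack=200 B_seq=439 B_ack=0
After event 2: A_seq=0 A_ack=200 B_seq=439 B_ack=0
After event 3: A_seq=116 A_ack=200 B_seq=439 B_ack=116
After event 4: A_seq=116 A_ack=200 B_seq=486 B_ack=116

116 200 486 116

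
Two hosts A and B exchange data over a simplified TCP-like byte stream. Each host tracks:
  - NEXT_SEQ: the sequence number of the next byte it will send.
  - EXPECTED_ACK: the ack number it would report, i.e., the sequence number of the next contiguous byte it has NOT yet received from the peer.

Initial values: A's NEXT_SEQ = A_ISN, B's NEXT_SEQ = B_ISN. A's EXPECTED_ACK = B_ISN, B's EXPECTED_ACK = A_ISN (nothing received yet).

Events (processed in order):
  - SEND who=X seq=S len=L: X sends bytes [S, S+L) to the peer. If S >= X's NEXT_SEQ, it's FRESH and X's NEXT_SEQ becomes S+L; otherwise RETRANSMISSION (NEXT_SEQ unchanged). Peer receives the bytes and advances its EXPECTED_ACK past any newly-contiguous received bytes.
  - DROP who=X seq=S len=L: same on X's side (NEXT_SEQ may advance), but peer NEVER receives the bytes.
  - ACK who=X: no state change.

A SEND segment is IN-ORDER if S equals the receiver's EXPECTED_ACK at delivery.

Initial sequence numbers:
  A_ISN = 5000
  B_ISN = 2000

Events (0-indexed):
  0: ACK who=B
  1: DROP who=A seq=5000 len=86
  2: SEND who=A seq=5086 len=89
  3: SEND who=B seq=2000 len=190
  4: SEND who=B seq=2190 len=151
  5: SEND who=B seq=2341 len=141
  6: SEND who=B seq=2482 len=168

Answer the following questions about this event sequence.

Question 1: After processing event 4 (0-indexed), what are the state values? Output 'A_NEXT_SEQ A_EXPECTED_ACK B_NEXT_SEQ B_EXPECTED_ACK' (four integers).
After event 0: A_seq=5000 A_ack=2000 B_seq=2000 B_ack=5000
After event 1: A_seq=5086 A_ack=2000 B_seq=2000 B_ack=5000
After event 2: A_seq=5175 A_ack=2000 B_seq=2000 B_ack=5000
After event 3: A_seq=5175 A_ack=2190 B_seq=2190 B_ack=5000
After event 4: A_seq=5175 A_ack=2341 B_seq=2341 B_ack=5000

5175 2341 2341 5000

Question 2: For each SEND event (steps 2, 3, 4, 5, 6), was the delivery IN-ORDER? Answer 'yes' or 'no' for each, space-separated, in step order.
Step 2: SEND seq=5086 -> out-of-order
Step 3: SEND seq=2000 -> in-order
Step 4: SEND seq=2190 -> in-order
Step 5: SEND seq=2341 -> in-order
Step 6: SEND seq=2482 -> in-order

Answer: no yes yes yes yes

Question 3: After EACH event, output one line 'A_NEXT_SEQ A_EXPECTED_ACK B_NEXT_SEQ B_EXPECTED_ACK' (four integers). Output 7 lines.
5000 2000 2000 5000
5086 2000 2000 5000
5175 2000 2000 5000
5175 2190 2190 5000
5175 2341 2341 5000
5175 2482 2482 5000
5175 2650 2650 5000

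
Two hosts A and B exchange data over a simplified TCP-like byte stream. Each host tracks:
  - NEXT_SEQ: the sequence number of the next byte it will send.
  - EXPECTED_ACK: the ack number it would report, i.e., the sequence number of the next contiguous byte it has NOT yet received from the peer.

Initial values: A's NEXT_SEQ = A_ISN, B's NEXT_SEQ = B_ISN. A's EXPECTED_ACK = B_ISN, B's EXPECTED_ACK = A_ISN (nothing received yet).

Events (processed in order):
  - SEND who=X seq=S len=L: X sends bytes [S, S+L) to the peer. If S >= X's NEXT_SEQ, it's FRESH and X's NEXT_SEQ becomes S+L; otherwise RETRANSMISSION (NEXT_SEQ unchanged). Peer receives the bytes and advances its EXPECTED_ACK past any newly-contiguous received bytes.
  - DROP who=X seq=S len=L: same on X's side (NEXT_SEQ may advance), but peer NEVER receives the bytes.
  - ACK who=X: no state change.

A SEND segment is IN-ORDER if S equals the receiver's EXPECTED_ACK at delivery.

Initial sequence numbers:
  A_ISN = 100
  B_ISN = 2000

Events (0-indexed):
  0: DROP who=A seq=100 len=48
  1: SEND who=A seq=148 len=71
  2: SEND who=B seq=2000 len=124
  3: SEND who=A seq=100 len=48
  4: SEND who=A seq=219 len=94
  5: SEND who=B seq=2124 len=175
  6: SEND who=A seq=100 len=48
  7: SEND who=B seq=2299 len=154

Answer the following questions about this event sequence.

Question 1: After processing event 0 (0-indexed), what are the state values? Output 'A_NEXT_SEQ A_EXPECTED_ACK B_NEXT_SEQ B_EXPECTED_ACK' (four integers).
After event 0: A_seq=148 A_ack=2000 B_seq=2000 B_ack=100

148 2000 2000 100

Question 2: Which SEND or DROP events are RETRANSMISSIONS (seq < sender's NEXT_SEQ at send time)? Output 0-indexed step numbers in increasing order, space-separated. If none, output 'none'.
Answer: 3 6

Derivation:
Step 0: DROP seq=100 -> fresh
Step 1: SEND seq=148 -> fresh
Step 2: SEND seq=2000 -> fresh
Step 3: SEND seq=100 -> retransmit
Step 4: SEND seq=219 -> fresh
Step 5: SEND seq=2124 -> fresh
Step 6: SEND seq=100 -> retransmit
Step 7: SEND seq=2299 -> fresh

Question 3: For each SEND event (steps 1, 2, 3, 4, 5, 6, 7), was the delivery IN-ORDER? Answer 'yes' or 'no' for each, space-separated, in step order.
Step 1: SEND seq=148 -> out-of-order
Step 2: SEND seq=2000 -> in-order
Step 3: SEND seq=100 -> in-order
Step 4: SEND seq=219 -> in-order
Step 5: SEND seq=2124 -> in-order
Step 6: SEND seq=100 -> out-of-order
Step 7: SEND seq=2299 -> in-order

Answer: no yes yes yes yes no yes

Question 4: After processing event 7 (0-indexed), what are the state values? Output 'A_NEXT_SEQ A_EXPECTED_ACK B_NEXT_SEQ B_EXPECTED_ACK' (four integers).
After event 0: A_seq=148 A_ack=2000 B_seq=2000 B_ack=100
After event 1: A_seq=219 A_ack=2000 B_seq=2000 B_ack=100
After event 2: A_seq=219 A_ack=2124 B_seq=2124 B_ack=100
After event 3: A_seq=219 A_ack=2124 B_seq=2124 B_ack=219
After event 4: A_seq=313 A_ack=2124 B_seq=2124 B_ack=313
After event 5: A_seq=313 A_ack=2299 B_seq=2299 B_ack=313
After event 6: A_seq=313 A_ack=2299 B_seq=2299 B_ack=313
After event 7: A_seq=313 A_ack=2453 B_seq=2453 B_ack=313

313 2453 2453 313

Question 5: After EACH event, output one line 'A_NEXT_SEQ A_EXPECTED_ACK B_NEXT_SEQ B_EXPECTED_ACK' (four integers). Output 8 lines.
148 2000 2000 100
219 2000 2000 100
219 2124 2124 100
219 2124 2124 219
313 2124 2124 313
313 2299 2299 313
313 2299 2299 313
313 2453 2453 313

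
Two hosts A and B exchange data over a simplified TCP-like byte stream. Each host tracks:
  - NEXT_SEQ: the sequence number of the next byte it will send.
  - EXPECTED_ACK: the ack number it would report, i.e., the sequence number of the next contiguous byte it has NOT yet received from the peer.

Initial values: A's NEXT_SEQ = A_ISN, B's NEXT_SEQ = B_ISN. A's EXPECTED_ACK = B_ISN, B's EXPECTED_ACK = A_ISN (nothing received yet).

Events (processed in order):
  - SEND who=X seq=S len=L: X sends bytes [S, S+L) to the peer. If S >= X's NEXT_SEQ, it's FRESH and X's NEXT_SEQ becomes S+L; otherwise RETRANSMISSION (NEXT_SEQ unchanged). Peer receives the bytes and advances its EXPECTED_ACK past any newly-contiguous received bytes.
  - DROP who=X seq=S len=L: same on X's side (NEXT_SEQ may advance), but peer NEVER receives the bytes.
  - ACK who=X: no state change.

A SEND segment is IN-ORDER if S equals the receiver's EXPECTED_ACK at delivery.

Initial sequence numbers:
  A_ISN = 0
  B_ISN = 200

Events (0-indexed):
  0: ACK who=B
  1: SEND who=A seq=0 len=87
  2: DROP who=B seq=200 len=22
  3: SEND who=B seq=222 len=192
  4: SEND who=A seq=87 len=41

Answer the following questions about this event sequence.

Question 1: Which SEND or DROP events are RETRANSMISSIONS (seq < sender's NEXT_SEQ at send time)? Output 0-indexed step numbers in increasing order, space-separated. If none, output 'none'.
Answer: none

Derivation:
Step 1: SEND seq=0 -> fresh
Step 2: DROP seq=200 -> fresh
Step 3: SEND seq=222 -> fresh
Step 4: SEND seq=87 -> fresh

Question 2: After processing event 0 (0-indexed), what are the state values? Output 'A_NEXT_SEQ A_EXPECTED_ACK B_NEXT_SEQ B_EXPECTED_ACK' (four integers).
After event 0: A_seq=0 A_ack=200 B_seq=200 B_ack=0

0 200 200 0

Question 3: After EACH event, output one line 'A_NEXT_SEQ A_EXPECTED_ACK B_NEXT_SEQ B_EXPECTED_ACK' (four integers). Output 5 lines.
0 200 200 0
87 200 200 87
87 200 222 87
87 200 414 87
128 200 414 128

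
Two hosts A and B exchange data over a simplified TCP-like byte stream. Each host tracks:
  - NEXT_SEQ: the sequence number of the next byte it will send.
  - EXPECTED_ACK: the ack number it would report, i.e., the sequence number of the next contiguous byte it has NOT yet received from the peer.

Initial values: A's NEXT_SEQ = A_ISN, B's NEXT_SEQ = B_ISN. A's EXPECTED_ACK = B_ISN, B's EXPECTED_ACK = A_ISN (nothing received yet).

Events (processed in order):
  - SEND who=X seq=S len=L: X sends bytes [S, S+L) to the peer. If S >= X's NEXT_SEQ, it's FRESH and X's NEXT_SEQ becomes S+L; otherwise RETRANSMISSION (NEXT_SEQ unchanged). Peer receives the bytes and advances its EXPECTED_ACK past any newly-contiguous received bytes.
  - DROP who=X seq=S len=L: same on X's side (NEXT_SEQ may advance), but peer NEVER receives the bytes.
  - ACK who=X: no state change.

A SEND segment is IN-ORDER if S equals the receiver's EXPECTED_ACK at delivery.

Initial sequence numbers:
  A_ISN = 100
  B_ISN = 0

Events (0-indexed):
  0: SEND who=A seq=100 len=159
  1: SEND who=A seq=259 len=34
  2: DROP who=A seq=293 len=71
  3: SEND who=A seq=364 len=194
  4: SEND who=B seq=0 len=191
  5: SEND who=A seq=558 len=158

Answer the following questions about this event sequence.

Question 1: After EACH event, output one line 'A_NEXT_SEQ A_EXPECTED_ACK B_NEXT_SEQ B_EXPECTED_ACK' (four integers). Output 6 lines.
259 0 0 259
293 0 0 293
364 0 0 293
558 0 0 293
558 191 191 293
716 191 191 293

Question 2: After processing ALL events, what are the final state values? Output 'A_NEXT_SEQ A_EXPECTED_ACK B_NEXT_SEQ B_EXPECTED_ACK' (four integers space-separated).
After event 0: A_seq=259 A_ack=0 B_seq=0 B_ack=259
After event 1: A_seq=293 A_ack=0 B_seq=0 B_ack=293
After event 2: A_seq=364 A_ack=0 B_seq=0 B_ack=293
After event 3: A_seq=558 A_ack=0 B_seq=0 B_ack=293
After event 4: A_seq=558 A_ack=191 B_seq=191 B_ack=293
After event 5: A_seq=716 A_ack=191 B_seq=191 B_ack=293

Answer: 716 191 191 293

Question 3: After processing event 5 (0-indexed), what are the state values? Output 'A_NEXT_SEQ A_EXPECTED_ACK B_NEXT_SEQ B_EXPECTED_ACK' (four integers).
After event 0: A_seq=259 A_ack=0 B_seq=0 B_ack=259
After event 1: A_seq=293 A_ack=0 B_seq=0 B_ack=293
After event 2: A_seq=364 A_ack=0 B_seq=0 B_ack=293
After event 3: A_seq=558 A_ack=0 B_seq=0 B_ack=293
After event 4: A_seq=558 A_ack=191 B_seq=191 B_ack=293
After event 5: A_seq=716 A_ack=191 B_seq=191 B_ack=293

716 191 191 293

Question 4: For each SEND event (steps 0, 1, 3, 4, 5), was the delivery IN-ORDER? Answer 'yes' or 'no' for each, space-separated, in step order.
Step 0: SEND seq=100 -> in-order
Step 1: SEND seq=259 -> in-order
Step 3: SEND seq=364 -> out-of-order
Step 4: SEND seq=0 -> in-order
Step 5: SEND seq=558 -> out-of-order

Answer: yes yes no yes no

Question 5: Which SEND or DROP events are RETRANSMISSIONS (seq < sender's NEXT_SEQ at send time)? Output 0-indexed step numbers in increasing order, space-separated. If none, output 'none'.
Step 0: SEND seq=100 -> fresh
Step 1: SEND seq=259 -> fresh
Step 2: DROP seq=293 -> fresh
Step 3: SEND seq=364 -> fresh
Step 4: SEND seq=0 -> fresh
Step 5: SEND seq=558 -> fresh

Answer: none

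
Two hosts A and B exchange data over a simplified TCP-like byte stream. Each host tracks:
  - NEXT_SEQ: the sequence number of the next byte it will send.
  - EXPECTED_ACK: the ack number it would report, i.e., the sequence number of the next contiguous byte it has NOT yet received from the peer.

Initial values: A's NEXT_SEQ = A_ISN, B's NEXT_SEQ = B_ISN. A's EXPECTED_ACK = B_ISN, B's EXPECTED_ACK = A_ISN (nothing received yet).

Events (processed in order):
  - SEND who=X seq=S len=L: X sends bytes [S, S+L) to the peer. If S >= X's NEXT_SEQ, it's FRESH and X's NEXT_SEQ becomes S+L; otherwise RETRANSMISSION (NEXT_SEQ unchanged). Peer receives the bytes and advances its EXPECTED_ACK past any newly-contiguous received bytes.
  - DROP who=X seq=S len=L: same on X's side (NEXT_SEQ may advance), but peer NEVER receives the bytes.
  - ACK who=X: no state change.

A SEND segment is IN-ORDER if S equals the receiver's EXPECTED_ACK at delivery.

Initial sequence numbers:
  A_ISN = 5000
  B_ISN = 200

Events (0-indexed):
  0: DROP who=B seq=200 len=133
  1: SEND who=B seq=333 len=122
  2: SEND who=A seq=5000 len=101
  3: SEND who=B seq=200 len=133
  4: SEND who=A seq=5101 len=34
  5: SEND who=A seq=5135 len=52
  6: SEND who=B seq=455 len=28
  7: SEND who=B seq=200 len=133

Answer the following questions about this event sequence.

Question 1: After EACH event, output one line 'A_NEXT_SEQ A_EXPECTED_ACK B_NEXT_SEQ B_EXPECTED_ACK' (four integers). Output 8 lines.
5000 200 333 5000
5000 200 455 5000
5101 200 455 5101
5101 455 455 5101
5135 455 455 5135
5187 455 455 5187
5187 483 483 5187
5187 483 483 5187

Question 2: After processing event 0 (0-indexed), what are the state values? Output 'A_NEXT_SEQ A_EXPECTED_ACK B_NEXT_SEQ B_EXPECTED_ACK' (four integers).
After event 0: A_seq=5000 A_ack=200 B_seq=333 B_ack=5000

5000 200 333 5000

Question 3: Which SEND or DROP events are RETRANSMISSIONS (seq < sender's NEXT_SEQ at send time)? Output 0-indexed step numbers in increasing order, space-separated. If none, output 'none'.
Answer: 3 7

Derivation:
Step 0: DROP seq=200 -> fresh
Step 1: SEND seq=333 -> fresh
Step 2: SEND seq=5000 -> fresh
Step 3: SEND seq=200 -> retransmit
Step 4: SEND seq=5101 -> fresh
Step 5: SEND seq=5135 -> fresh
Step 6: SEND seq=455 -> fresh
Step 7: SEND seq=200 -> retransmit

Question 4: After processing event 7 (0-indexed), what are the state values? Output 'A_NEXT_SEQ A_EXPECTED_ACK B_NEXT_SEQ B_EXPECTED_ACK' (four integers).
After event 0: A_seq=5000 A_ack=200 B_seq=333 B_ack=5000
After event 1: A_seq=5000 A_ack=200 B_seq=455 B_ack=5000
After event 2: A_seq=5101 A_ack=200 B_seq=455 B_ack=5101
After event 3: A_seq=5101 A_ack=455 B_seq=455 B_ack=5101
After event 4: A_seq=5135 A_ack=455 B_seq=455 B_ack=5135
After event 5: A_seq=5187 A_ack=455 B_seq=455 B_ack=5187
After event 6: A_seq=5187 A_ack=483 B_seq=483 B_ack=5187
After event 7: A_seq=5187 A_ack=483 B_seq=483 B_ack=5187

5187 483 483 5187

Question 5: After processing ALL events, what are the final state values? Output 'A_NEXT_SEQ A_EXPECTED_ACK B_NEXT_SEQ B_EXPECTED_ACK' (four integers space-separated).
Answer: 5187 483 483 5187

Derivation:
After event 0: A_seq=5000 A_ack=200 B_seq=333 B_ack=5000
After event 1: A_seq=5000 A_ack=200 B_seq=455 B_ack=5000
After event 2: A_seq=5101 A_ack=200 B_seq=455 B_ack=5101
After event 3: A_seq=5101 A_ack=455 B_seq=455 B_ack=5101
After event 4: A_seq=5135 A_ack=455 B_seq=455 B_ack=5135
After event 5: A_seq=5187 A_ack=455 B_seq=455 B_ack=5187
After event 6: A_seq=5187 A_ack=483 B_seq=483 B_ack=5187
After event 7: A_seq=5187 A_ack=483 B_seq=483 B_ack=5187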